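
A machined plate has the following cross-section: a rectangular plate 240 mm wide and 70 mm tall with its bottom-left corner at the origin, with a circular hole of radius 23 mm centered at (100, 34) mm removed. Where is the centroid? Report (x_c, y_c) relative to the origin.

x_c = 122.20 mm, y_c = 35.11 mm

plate: A = 240 × 70 = 16800.00, centroid at (120.00, 35.00).
hole: A = −π·23² = -1661.90, centroid at (100.00, 34.00).
ΣA = 15138.10 mm², ΣAx_c = 1849809.75 mm³, ΣAy_c = 531495.31 mm³.
x_c = 1849809.75/15138.10 = 122.20 mm; y_c = 531495.31/15138.10 = 35.11 mm.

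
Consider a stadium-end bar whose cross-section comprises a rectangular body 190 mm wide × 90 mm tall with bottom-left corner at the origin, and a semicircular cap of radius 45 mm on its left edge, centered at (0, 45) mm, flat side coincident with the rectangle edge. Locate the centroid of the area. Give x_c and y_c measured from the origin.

rectangular body: A = 190 × 90 = 17100.00, centroid at (95.00, 45.00).
semicircular end: A = ½π·45² = 3180.86, centroid at (-19.10, 45.00).
ΣA = 20280.86 mm², ΣAx_c = 1563750.00 mm³, ΣAy_c = 912638.82 mm³.
x_c = 1563750.00/20280.86 = 77.10 mm; y_c = 912638.82/20280.86 = 45.00 mm.

x_c = 77.10 mm, y_c = 45.00 mm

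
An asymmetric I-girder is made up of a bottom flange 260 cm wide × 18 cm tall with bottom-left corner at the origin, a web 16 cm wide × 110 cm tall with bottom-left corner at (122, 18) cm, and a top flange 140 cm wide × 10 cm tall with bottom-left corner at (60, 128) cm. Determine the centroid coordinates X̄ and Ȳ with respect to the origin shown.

X̄ = 130.00 cm, Ȳ = 45.51 cm

bottom flange: A = 260 × 18 = 4680.00, centroid at (130.00, 9.00).
web: A = 16 × 110 = 1760.00, centroid at (130.00, 73.00).
top flange: A = 140 × 10 = 1400.00, centroid at (130.00, 133.00).
ΣA = 7840.00 cm²
ΣAX̄ = (4680.00)(130.00) + (1760.00)(130.00) + (1400.00)(130.00) = 1019200.00 cm³
ΣAȲ = (4680.00)(9.00) + (1760.00)(73.00) + (1400.00)(133.00) = 356800.00 cm³
X̄ = 1019200.00 / 7840.00 = 130.00 cm
Ȳ = 356800.00 / 7840.00 = 45.51 cm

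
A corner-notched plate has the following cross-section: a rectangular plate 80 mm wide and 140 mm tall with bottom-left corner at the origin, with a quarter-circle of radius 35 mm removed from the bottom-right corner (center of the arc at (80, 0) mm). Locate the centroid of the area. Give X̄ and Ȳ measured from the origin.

X̄ = 37.64 mm, Ȳ = 75.18 mm

plate: A = 80 × 140 = 11200.00, centroid at (40.00, 70.00).
removed quarter-circle: A = −¼π·35² = -962.11, centroid at (65.15, 14.85).
ΣA = 10237.89 mm², ΣAX̄ = 385322.65 mm³, ΣAȲ = 769708.33 mm³.
X̄ = 385322.65/10237.89 = 37.64 mm; Ȳ = 769708.33/10237.89 = 75.18 mm.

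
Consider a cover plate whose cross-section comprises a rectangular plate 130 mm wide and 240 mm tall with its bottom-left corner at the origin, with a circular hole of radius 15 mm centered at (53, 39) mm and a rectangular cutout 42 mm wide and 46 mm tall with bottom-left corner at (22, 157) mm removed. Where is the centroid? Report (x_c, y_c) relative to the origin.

x_c = 66.79 mm, y_c = 117.95 mm

plate: A = 130 × 240 = 31200.00, centroid at (65.00, 120.00).
hole 1: A = −π·15² = -706.86, centroid at (53.00, 39.00).
hole 2: A = −(42 × 46) = -1932.00, centroid at (43.00, 180.00).
ΣA = 28561.14 mm²
ΣAx_c = (31200.00)(65.00) + (-706.86)(53.00) + (-1932.00)(43.00) = 1907460.51 mm³
ΣAy_c = (31200.00)(120.00) + (-706.86)(39.00) + (-1932.00)(180.00) = 3368672.52 mm³
x_c = 1907460.51 / 28561.14 = 66.79 mm
y_c = 3368672.52 / 28561.14 = 117.95 mm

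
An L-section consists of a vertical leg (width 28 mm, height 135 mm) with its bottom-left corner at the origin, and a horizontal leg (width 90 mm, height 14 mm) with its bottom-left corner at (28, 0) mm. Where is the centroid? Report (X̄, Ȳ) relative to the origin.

vertical leg: A = 28 × 135 = 3780.00, centroid at (14.00, 67.50).
horizontal leg: A = 90 × 14 = 1260.00, centroid at (73.00, 7.00).
ΣA = 5040.00 mm², ΣAX̄ = 144900.00 mm³, ΣAȲ = 263970.00 mm³.
X̄ = 144900.00/5040.00 = 28.75 mm; Ȳ = 263970.00/5040.00 = 52.38 mm.

X̄ = 28.75 mm, Ȳ = 52.38 mm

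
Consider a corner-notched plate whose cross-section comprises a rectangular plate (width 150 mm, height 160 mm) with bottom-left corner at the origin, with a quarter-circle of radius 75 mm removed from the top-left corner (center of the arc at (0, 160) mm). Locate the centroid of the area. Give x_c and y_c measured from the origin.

x_c = 84.74 mm, y_c = 69.13 mm

plate: A = 150 × 160 = 24000.00, centroid at (75.00, 80.00).
removed quarter-circle: A = −¼π·75² = -4417.86, centroid at (31.83, 128.17).
ΣA = 19582.14 mm², ΣAx_c = 1659375.00 mm³, ΣAy_c = 1353766.65 mm³.
x_c = 1659375.00/19582.14 = 84.74 mm; y_c = 1353766.65/19582.14 = 69.13 mm.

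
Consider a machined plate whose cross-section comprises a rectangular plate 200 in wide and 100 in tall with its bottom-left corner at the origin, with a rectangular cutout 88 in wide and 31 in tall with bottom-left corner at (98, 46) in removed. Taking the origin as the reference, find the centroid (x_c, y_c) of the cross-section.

Part | A | x̄ᵢ | ȳᵢ | A·x̄ᵢ | A·ȳᵢ
plate | 20000.00 | 100.00 | 50.00 | 2000000.00 | 1000000.00
hole | -2728.00 | 142.00 | 61.50 | -387376.00 | -167772.00
Σ | 17272.00 |  |  | 1612624.00 | 832228.00
x_c = 1612624.00 / 17272.00 = 93.37 in
y_c = 832228.00 / 17272.00 = 48.18 in

x_c = 93.37 in, y_c = 48.18 in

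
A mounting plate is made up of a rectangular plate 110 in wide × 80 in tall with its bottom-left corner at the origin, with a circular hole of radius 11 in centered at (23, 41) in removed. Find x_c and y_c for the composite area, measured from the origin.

Part | A | x̄ᵢ | ȳᵢ | A·x̄ᵢ | A·ȳᵢ
plate | 8800.00 | 55.00 | 40.00 | 484000.00 | 352000.00
hole | -380.13 | 23.00 | 41.00 | -8743.05 | -15585.44
Σ | 8419.87 |  |  | 475256.95 | 336414.56
x_c = 475256.95 / 8419.87 = 56.44 in
y_c = 336414.56 / 8419.87 = 39.95 in

x_c = 56.44 in, y_c = 39.95 in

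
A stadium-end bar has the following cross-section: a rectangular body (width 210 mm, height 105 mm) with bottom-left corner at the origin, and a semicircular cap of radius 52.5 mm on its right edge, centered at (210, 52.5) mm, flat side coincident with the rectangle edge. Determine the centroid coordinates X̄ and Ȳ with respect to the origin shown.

rectangular body: A = 210 × 105 = 22050.00, centroid at (105.00, 52.50).
semicircular end: A = ½π·52.5² = 4329.51, centroid at (232.28, 52.50).
ΣA = 26379.51 mm², ΣAX̄ = 3320915.30 mm³, ΣAȲ = 1384924.14 mm³.
X̄ = 3320915.30/26379.51 = 125.89 mm; Ȳ = 1384924.14/26379.51 = 52.50 mm.

X̄ = 125.89 mm, Ȳ = 52.50 mm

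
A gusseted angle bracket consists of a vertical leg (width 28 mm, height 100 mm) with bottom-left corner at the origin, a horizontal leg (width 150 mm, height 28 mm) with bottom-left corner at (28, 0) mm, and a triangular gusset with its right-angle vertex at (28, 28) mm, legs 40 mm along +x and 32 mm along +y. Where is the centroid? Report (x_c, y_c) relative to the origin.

Part | A | x̄ᵢ | ȳᵢ | A·x̄ᵢ | A·ȳᵢ
vertical leg | 2800.00 | 14.00 | 50.00 | 39200.00 | 140000.00
horizontal leg | 4200.00 | 103.00 | 14.00 | 432600.00 | 58800.00
gusset | 640.00 | 41.33 | 38.67 | 26453.33 | 24746.67
Σ | 7640.00 |  |  | 498253.33 | 223546.67
x_c = 498253.33 / 7640.00 = 65.22 mm
y_c = 223546.67 / 7640.00 = 29.26 mm

x_c = 65.22 mm, y_c = 29.26 mm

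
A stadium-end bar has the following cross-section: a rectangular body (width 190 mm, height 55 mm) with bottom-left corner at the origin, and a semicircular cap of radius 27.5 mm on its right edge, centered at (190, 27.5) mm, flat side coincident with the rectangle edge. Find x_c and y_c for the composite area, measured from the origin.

rectangular body: A = 190 × 55 = 10450.00, centroid at (95.00, 27.50).
semicircular end: A = ½π·27.5² = 1187.91, centroid at (201.67, 27.50).
ΣA = 11637.91 mm², ΣAx_c = 1232318.38 mm³, ΣAy_c = 320042.65 mm³.
x_c = 1232318.38/11637.91 = 105.89 mm; y_c = 320042.65/11637.91 = 27.50 mm.

x_c = 105.89 mm, y_c = 27.50 mm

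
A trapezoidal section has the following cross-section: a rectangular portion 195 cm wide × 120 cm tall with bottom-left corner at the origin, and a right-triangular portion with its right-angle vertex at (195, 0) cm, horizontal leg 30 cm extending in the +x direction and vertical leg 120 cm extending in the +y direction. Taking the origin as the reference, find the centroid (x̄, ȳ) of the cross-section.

rectangular portion: A = 195 × 120 = 23400.00, centroid at (97.50, 60.00).
triangular portion: A = ½·30·120 = 1800.00, centroid at (205.00, 40.00).
ΣA = 25200.00 cm², ΣAx̄ = 2650500.00 cm³, ΣAȳ = 1476000.00 cm³.
x̄ = 2650500.00/25200.00 = 105.18 cm; ȳ = 1476000.00/25200.00 = 58.57 cm.

x̄ = 105.18 cm, ȳ = 58.57 cm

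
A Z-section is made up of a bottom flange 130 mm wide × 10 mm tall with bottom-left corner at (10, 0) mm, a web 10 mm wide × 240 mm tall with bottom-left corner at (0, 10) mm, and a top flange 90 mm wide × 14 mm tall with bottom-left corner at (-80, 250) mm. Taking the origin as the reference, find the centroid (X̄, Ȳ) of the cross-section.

X̄ = 13.19 mm, Ȳ = 129.50 mm

bottom flange: A = 130 × 10 = 1300.00, centroid at (75.00, 5.00).
web: A = 10 × 240 = 2400.00, centroid at (5.00, 130.00).
top flange: A = 90 × 14 = 1260.00, centroid at (-35.00, 257.00).
ΣA = 4960.00 mm²
ΣAX̄ = (1300.00)(75.00) + (2400.00)(5.00) + (1260.00)(-35.00) = 65400.00 mm³
ΣAȲ = (1300.00)(5.00) + (2400.00)(130.00) + (1260.00)(257.00) = 642320.00 mm³
X̄ = 65400.00 / 4960.00 = 13.19 mm
Ȳ = 642320.00 / 4960.00 = 129.50 mm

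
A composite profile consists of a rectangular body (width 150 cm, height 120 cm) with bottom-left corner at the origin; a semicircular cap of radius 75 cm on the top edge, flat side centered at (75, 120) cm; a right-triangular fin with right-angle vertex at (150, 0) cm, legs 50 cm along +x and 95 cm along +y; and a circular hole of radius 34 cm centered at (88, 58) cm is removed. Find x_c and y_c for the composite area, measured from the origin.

x_c = 81.67 cm, y_c = 89.37 cm

rectangular body: A = 150 × 120 = 18000.00, centroid at (75.00, 60.00).
semicircular top: A = ½π·75² = 8835.73, centroid at (75.00, 151.83).
triangular fin: A = ½·50·95 = 2375.00, centroid at (166.67, 31.67).
hole: A = −π·34² = -3631.68, centroid at (88.00, 58.00).
ΣA = 25579.05 cm²
ΣAx_c = (18000.00)(75.00) + (8835.73)(75.00) + (2375.00)(166.67) + (-3631.68)(88.00) = 2088925.10 cm³
ΣAy_c = (18000.00)(60.00) + (8835.73)(151.83) + (2375.00)(31.67) + (-3631.68)(58.00) = 2286108.35 cm³
x_c = 2088925.10 / 25579.05 = 81.67 cm
y_c = 2286108.35 / 25579.05 = 89.37 cm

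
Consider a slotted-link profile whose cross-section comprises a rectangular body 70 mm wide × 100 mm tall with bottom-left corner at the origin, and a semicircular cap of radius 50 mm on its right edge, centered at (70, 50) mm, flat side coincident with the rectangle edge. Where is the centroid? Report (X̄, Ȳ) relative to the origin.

rectangular body: A = 70 × 100 = 7000.00, centroid at (35.00, 50.00).
semicircular end: A = ½π·50² = 3926.99, centroid at (91.22, 50.00).
ΣA = 10926.99 mm²
ΣAX̄ = (7000.00)(35.00) + (3926.99)(91.22) = 603222.69 mm³
ΣAȲ = (7000.00)(50.00) + (3926.99)(50.00) = 546349.54 mm³
X̄ = 603222.69 / 10926.99 = 55.20 mm
Ȳ = 546349.54 / 10926.99 = 50.00 mm

X̄ = 55.20 mm, Ȳ = 50.00 mm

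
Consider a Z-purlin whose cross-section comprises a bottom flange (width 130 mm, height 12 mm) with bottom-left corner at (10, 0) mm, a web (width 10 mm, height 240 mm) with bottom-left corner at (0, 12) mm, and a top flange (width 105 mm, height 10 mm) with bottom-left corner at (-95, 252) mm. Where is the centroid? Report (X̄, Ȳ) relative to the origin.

Part | A | x̄ᵢ | ȳᵢ | A·x̄ᵢ | A·ȳᵢ
bottom flange | 1560.00 | 75.00 | 6.00 | 117000.00 | 9360.00
web | 2400.00 | 5.00 | 132.00 | 12000.00 | 316800.00
top flange | 1050.00 | -42.50 | 257.00 | -44625.00 | 269850.00
Σ | 5010.00 |  |  | 84375.00 | 596010.00
X̄ = 84375.00 / 5010.00 = 16.84 mm
Ȳ = 596010.00 / 5010.00 = 118.96 mm

X̄ = 16.84 mm, Ȳ = 118.96 mm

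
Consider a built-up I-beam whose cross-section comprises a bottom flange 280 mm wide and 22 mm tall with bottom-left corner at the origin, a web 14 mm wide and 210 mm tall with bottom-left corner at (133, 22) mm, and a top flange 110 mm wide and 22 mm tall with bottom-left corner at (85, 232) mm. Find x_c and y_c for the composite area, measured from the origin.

Part | A | x̄ᵢ | ȳᵢ | A·x̄ᵢ | A·ȳᵢ
bottom flange | 6160.00 | 140.00 | 11.00 | 862400.00 | 67760.00
web | 2940.00 | 140.00 | 127.00 | 411600.00 | 373380.00
top flange | 2420.00 | 140.00 | 243.00 | 338800.00 | 588060.00
Σ | 11520.00 |  |  | 1612800.00 | 1029200.00
x_c = 1612800.00 / 11520.00 = 140.00 mm
y_c = 1029200.00 / 11520.00 = 89.34 mm

x_c = 140.00 mm, y_c = 89.34 mm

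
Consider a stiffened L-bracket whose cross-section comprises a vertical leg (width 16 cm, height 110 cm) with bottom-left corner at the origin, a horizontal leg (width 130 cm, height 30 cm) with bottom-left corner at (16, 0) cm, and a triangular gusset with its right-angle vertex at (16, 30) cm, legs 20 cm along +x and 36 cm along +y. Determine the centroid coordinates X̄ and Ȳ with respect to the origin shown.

Part | A | x̄ᵢ | ȳᵢ | A·x̄ᵢ | A·ȳᵢ
vertical leg | 1760.00 | 8.00 | 55.00 | 14080.00 | 96800.00
horizontal leg | 3900.00 | 81.00 | 15.00 | 315900.00 | 58500.00
gusset | 360.00 | 22.67 | 42.00 | 8160.00 | 15120.00
Σ | 6020.00 |  |  | 338140.00 | 170420.00
X̄ = 338140.00 / 6020.00 = 56.17 cm
Ȳ = 170420.00 / 6020.00 = 28.31 cm

X̄ = 56.17 cm, Ȳ = 28.31 cm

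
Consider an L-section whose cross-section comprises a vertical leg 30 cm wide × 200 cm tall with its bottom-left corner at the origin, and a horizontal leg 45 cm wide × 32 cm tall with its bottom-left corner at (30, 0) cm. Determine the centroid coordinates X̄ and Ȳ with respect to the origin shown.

X̄ = 22.26 cm, Ȳ = 83.74 cm

Part | A | x̄ᵢ | ȳᵢ | A·x̄ᵢ | A·ȳᵢ
vertical leg | 6000.00 | 15.00 | 100.00 | 90000.00 | 600000.00
horizontal leg | 1440.00 | 52.50 | 16.00 | 75600.00 | 23040.00
Σ | 7440.00 |  |  | 165600.00 | 623040.00
X̄ = 165600.00 / 7440.00 = 22.26 cm
Ȳ = 623040.00 / 7440.00 = 83.74 cm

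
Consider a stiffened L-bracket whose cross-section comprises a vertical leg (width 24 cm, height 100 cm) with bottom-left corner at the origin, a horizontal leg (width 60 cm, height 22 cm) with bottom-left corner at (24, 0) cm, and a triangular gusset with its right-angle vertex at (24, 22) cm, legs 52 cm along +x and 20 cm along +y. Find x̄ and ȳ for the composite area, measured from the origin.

vertical leg: A = 24 × 100 = 2400.00, centroid at (12.00, 50.00).
horizontal leg: A = 60 × 22 = 1320.00, centroid at (54.00, 11.00).
gusset: A = ½·52·20 = 520.00, centroid at (41.33, 28.67).
ΣA = 4240.00 cm², ΣAx̄ = 121573.33 cm³, ΣAȳ = 149426.67 cm³.
x̄ = 121573.33/4240.00 = 28.67 cm; ȳ = 149426.67/4240.00 = 35.24 cm.

x̄ = 28.67 cm, ȳ = 35.24 cm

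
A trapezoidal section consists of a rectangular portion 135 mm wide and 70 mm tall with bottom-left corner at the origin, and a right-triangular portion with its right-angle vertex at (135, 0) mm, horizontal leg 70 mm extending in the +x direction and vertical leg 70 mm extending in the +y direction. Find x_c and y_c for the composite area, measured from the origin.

rectangular portion: A = 135 × 70 = 9450.00, centroid at (67.50, 35.00).
triangular portion: A = ½·70·70 = 2450.00, centroid at (158.33, 23.33).
ΣA = 11900.00 mm², ΣAx_c = 1025791.67 mm³, ΣAy_c = 387916.67 mm³.
x_c = 1025791.67/11900.00 = 86.20 mm; y_c = 387916.67/11900.00 = 32.60 mm.

x_c = 86.20 mm, y_c = 32.60 mm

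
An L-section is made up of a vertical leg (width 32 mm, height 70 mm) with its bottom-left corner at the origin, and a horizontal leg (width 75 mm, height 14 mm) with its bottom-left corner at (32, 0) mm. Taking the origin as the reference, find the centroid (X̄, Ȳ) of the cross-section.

X̄ = 33.07 mm, Ȳ = 26.06 mm

vertical leg: A = 32 × 70 = 2240.00, centroid at (16.00, 35.00).
horizontal leg: A = 75 × 14 = 1050.00, centroid at (69.50, 7.00).
ΣA = 3290.00 mm², ΣAX̄ = 108815.00 mm³, ΣAȲ = 85750.00 mm³.
X̄ = 108815.00/3290.00 = 33.07 mm; Ȳ = 85750.00/3290.00 = 26.06 mm.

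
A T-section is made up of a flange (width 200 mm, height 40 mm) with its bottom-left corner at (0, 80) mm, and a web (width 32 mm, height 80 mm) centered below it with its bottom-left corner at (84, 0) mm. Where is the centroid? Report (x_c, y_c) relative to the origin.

web: A = 32 × 80 = 2560.00, centroid at (100.00, 40.00).
flange: A = 200 × 40 = 8000.00, centroid at (100.00, 100.00).
ΣA = 10560.00 mm², ΣAx_c = 1056000.00 mm³, ΣAy_c = 902400.00 mm³.
x_c = 1056000.00/10560.00 = 100.00 mm; y_c = 902400.00/10560.00 = 85.45 mm.

x_c = 100.00 mm, y_c = 85.45 mm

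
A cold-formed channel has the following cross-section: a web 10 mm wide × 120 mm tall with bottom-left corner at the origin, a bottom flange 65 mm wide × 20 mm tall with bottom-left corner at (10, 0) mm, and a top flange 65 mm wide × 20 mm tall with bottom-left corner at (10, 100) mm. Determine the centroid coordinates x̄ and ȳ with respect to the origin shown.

x̄ = 30.66 mm, ȳ = 60.00 mm

web: A = 10 × 120 = 1200.00, centroid at (5.00, 60.00).
bottom flange: A = 65 × 20 = 1300.00, centroid at (42.50, 10.00).
top flange: A = 65 × 20 = 1300.00, centroid at (42.50, 110.00).
ΣA = 3800.00 mm², ΣAx̄ = 116500.00 mm³, ΣAȳ = 228000.00 mm³.
x̄ = 116500.00/3800.00 = 30.66 mm; ȳ = 228000.00/3800.00 = 60.00 mm.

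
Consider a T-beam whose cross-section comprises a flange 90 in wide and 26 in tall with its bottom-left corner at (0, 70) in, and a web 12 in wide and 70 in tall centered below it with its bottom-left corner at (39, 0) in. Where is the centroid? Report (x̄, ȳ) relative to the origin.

web: A = 12 × 70 = 840.00, centroid at (45.00, 35.00).
flange: A = 90 × 26 = 2340.00, centroid at (45.00, 83.00).
ΣA = 3180.00 in², ΣAx̄ = 143100.00 in³, ΣAȳ = 223620.00 in³.
x̄ = 143100.00/3180.00 = 45.00 in; ȳ = 223620.00/3180.00 = 70.32 in.

x̄ = 45.00 in, ȳ = 70.32 in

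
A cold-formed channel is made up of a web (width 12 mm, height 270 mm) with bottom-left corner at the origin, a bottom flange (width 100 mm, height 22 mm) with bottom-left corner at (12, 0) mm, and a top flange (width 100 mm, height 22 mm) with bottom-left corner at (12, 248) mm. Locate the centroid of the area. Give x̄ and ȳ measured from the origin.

web: A = 12 × 270 = 3240.00, centroid at (6.00, 135.00).
bottom flange: A = 100 × 22 = 2200.00, centroid at (62.00, 11.00).
top flange: A = 100 × 22 = 2200.00, centroid at (62.00, 259.00).
ΣA = 7640.00 mm², ΣAx̄ = 292240.00 mm³, ΣAȳ = 1031400.00 mm³.
x̄ = 292240.00/7640.00 = 38.25 mm; ȳ = 1031400.00/7640.00 = 135.00 mm.

x̄ = 38.25 mm, ȳ = 135.00 mm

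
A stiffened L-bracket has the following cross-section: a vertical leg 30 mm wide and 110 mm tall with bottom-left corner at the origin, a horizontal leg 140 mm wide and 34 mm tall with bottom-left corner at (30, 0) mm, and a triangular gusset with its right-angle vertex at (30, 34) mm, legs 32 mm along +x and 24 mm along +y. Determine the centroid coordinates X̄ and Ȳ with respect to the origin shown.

vertical leg: A = 30 × 110 = 3300.00, centroid at (15.00, 55.00).
horizontal leg: A = 140 × 34 = 4760.00, centroid at (100.00, 17.00).
gusset: A = ½·32·24 = 384.00, centroid at (40.67, 42.00).
ΣA = 8444.00 mm², ΣAX̄ = 541116.00 mm³, ΣAȲ = 278548.00 mm³.
X̄ = 541116.00/8444.00 = 64.08 mm; Ȳ = 278548.00/8444.00 = 32.99 mm.

X̄ = 64.08 mm, Ȳ = 32.99 mm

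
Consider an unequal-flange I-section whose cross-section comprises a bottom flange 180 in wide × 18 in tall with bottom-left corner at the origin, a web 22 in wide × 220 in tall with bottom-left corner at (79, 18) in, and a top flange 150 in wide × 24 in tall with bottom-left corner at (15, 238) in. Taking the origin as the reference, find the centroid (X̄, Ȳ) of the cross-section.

X̄ = 90.00 in, Ȳ = 132.59 in

bottom flange: A = 180 × 18 = 3240.00, centroid at (90.00, 9.00).
web: A = 22 × 220 = 4840.00, centroid at (90.00, 128.00).
top flange: A = 150 × 24 = 3600.00, centroid at (90.00, 250.00).
ΣA = 11680.00 in²
ΣAX̄ = (3240.00)(90.00) + (4840.00)(90.00) + (3600.00)(90.00) = 1051200.00 in³
ΣAȲ = (3240.00)(9.00) + (4840.00)(128.00) + (3600.00)(250.00) = 1548680.00 in³
X̄ = 1051200.00 / 11680.00 = 90.00 in
Ȳ = 1548680.00 / 11680.00 = 132.59 in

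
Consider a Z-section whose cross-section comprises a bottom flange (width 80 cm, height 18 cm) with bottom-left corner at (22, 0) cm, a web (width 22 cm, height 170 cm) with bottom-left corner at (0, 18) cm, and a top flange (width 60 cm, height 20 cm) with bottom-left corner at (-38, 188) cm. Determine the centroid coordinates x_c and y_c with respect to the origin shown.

bottom flange: A = 80 × 18 = 1440.00, centroid at (62.00, 9.00).
web: A = 22 × 170 = 3740.00, centroid at (11.00, 103.00).
top flange: A = 60 × 20 = 1200.00, centroid at (-8.00, 198.00).
ΣA = 6380.00 cm², ΣAx_c = 120820.00 cm³, ΣAy_c = 635780.00 cm³.
x_c = 120820.00/6380.00 = 18.94 cm; y_c = 635780.00/6380.00 = 99.65 cm.

x_c = 18.94 cm, y_c = 99.65 cm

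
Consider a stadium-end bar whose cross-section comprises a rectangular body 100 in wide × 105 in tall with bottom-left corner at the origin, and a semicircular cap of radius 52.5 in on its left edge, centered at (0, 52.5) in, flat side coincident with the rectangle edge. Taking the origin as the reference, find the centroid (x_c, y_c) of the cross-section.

x_c = 28.90 in, y_c = 52.50 in

Part | A | x̄ᵢ | ȳᵢ | A·x̄ᵢ | A·ȳᵢ
rectangular body | 10500.00 | 50.00 | 52.50 | 525000.00 | 551250.00
semicircular end | 4329.51 | -22.28 | 52.50 | -96468.75 | 227299.14
Σ | 14829.51 |  |  | 428531.25 | 778549.14
x_c = 428531.25 / 14829.51 = 28.90 in
y_c = 778549.14 / 14829.51 = 52.50 in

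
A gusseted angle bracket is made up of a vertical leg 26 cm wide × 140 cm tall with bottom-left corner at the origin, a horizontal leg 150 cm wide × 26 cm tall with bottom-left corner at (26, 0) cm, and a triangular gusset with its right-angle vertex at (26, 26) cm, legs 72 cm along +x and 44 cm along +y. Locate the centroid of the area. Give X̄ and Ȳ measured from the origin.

X̄ = 57.04 cm, Ȳ = 40.54 cm

vertical leg: A = 26 × 140 = 3640.00, centroid at (13.00, 70.00).
horizontal leg: A = 150 × 26 = 3900.00, centroid at (101.00, 13.00).
gusset: A = ½·72·44 = 1584.00, centroid at (50.00, 40.67).
ΣA = 9124.00 cm², ΣAX̄ = 520420.00 cm³, ΣAȲ = 369916.00 cm³.
X̄ = 520420.00/9124.00 = 57.04 cm; Ȳ = 369916.00/9124.00 = 40.54 cm.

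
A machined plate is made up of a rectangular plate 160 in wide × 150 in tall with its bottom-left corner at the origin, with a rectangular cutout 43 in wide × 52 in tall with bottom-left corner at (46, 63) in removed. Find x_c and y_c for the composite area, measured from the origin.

plate: A = 160 × 150 = 24000.00, centroid at (80.00, 75.00).
hole: A = −(43 × 52) = -2236.00, centroid at (67.50, 89.00).
ΣA = 21764.00 in², ΣAx_c = 1769070.00 in³, ΣAy_c = 1600996.00 in³.
x_c = 1769070.00/21764.00 = 81.28 in; y_c = 1600996.00/21764.00 = 73.56 in.

x_c = 81.28 in, y_c = 73.56 in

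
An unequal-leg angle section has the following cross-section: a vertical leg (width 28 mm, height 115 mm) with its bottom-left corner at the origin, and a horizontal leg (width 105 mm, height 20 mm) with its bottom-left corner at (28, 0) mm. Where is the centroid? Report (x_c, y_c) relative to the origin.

Part | A | x̄ᵢ | ȳᵢ | A·x̄ᵢ | A·ȳᵢ
vertical leg | 3220.00 | 14.00 | 57.50 | 45080.00 | 185150.00
horizontal leg | 2100.00 | 80.50 | 10.00 | 169050.00 | 21000.00
Σ | 5320.00 |  |  | 214130.00 | 206150.00
x_c = 214130.00 / 5320.00 = 40.25 mm
y_c = 206150.00 / 5320.00 = 38.75 mm

x_c = 40.25 mm, y_c = 38.75 mm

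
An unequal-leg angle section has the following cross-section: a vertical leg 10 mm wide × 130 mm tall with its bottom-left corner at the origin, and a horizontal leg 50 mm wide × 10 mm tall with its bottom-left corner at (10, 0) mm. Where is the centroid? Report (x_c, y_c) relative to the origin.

vertical leg: A = 10 × 130 = 1300.00, centroid at (5.00, 65.00).
horizontal leg: A = 50 × 10 = 500.00, centroid at (35.00, 5.00).
ΣA = 1800.00 mm², ΣAx_c = 24000.00 mm³, ΣAy_c = 87000.00 mm³.
x_c = 24000.00/1800.00 = 13.33 mm; y_c = 87000.00/1800.00 = 48.33 mm.

x_c = 13.33 mm, y_c = 48.33 mm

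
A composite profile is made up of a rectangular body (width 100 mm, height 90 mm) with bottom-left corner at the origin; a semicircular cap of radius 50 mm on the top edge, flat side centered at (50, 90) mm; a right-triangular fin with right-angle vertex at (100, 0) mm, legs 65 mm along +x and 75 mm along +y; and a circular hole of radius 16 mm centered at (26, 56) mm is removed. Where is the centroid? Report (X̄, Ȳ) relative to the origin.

rectangular body: A = 100 × 90 = 9000.00, centroid at (50.00, 45.00).
semicircular top: A = ½π·50² = 3926.99, centroid at (50.00, 111.22).
triangular fin: A = ½·65·75 = 2437.50, centroid at (121.67, 25.00).
hole: A = −π·16² = -804.25, centroid at (26.00, 56.00).
ΣA = 14560.24 mm², ΣAX̄ = 922001.60 mm³, ΣAȲ = 857662.13 mm³.
X̄ = 922001.60/14560.24 = 63.32 mm; Ȳ = 857662.13/14560.24 = 58.90 mm.

X̄ = 63.32 mm, Ȳ = 58.90 mm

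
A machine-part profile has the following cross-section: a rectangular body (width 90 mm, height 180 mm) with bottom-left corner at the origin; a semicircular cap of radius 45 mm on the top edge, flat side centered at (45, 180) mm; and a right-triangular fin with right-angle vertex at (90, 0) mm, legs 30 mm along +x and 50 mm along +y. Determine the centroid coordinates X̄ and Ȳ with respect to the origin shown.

X̄ = 47.05 mm, Ȳ = 104.51 mm

rectangular body: A = 90 × 180 = 16200.00, centroid at (45.00, 90.00).
semicircular top: A = ½π·45² = 3180.86, centroid at (45.00, 199.10).
triangular fin: A = ½·30·50 = 750.00, centroid at (100.00, 16.67).
ΣA = 20130.86 mm²
ΣAX̄ = (16200.00)(45.00) + (3180.86)(45.00) + (750.00)(100.00) = 947138.82 mm³
ΣAȲ = (16200.00)(90.00) + (3180.86)(199.10) + (750.00)(16.67) = 2103805.26 mm³
X̄ = 947138.82 / 20130.86 = 47.05 mm
Ȳ = 2103805.26 / 20130.86 = 104.51 mm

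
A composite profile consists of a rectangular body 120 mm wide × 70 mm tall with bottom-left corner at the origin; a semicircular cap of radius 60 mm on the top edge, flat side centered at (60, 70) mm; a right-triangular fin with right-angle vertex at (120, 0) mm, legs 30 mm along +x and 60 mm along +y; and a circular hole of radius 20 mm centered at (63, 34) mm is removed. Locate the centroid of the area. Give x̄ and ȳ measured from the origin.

x̄ = 64.32 mm, ȳ = 59.07 mm

rectangular body: A = 120 × 70 = 8400.00, centroid at (60.00, 35.00).
semicircular top: A = ½π·60² = 5654.87, centroid at (60.00, 95.46).
triangular fin: A = ½·30·60 = 900.00, centroid at (130.00, 20.00).
hole: A = −π·20² = -1256.64, centroid at (63.00, 34.00).
ΣA = 13698.23 mm², ΣAx̄ = 881123.87 mm³, ΣAȳ = 809115.01 mm³.
x̄ = 881123.87/13698.23 = 64.32 mm; ȳ = 809115.01/13698.23 = 59.07 mm.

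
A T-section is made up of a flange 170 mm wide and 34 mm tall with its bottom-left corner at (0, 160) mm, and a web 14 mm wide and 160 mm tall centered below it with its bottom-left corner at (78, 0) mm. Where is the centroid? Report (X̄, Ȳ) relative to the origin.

X̄ = 85.00 mm, Ȳ = 149.91 mm

web: A = 14 × 160 = 2240.00, centroid at (85.00, 80.00).
flange: A = 170 × 34 = 5780.00, centroid at (85.00, 177.00).
ΣA = 8020.00 mm²
ΣAX̄ = (2240.00)(85.00) + (5780.00)(85.00) = 681700.00 mm³
ΣAȲ = (2240.00)(80.00) + (5780.00)(177.00) = 1202260.00 mm³
X̄ = 681700.00 / 8020.00 = 85.00 mm
Ȳ = 1202260.00 / 8020.00 = 149.91 mm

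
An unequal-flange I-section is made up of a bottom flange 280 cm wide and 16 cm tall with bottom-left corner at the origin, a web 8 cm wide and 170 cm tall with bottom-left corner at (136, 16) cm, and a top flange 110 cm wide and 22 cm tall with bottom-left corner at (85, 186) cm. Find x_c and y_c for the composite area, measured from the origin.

Part | A | x̄ᵢ | ȳᵢ | A·x̄ᵢ | A·ȳᵢ
bottom flange | 4480.00 | 140.00 | 8.00 | 627200.00 | 35840.00
web | 1360.00 | 140.00 | 101.00 | 190400.00 | 137360.00
top flange | 2420.00 | 140.00 | 197.00 | 338800.00 | 476740.00
Σ | 8260.00 |  |  | 1156400.00 | 649940.00
x_c = 1156400.00 / 8260.00 = 140.00 cm
y_c = 649940.00 / 8260.00 = 78.69 cm

x_c = 140.00 cm, y_c = 78.69 cm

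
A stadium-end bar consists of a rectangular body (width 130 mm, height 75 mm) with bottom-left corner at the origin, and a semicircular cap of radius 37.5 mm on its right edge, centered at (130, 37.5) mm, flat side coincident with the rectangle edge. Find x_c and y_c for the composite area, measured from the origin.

x_c = 79.95 mm, y_c = 37.50 mm

rectangular body: A = 130 × 75 = 9750.00, centroid at (65.00, 37.50).
semicircular end: A = ½π·37.5² = 2208.93, centroid at (145.92, 37.50).
ΣA = 11958.93 mm², ΣAx_c = 956067.45 mm³, ΣAy_c = 448459.96 mm³.
x_c = 956067.45/11958.93 = 79.95 mm; y_c = 448459.96/11958.93 = 37.50 mm.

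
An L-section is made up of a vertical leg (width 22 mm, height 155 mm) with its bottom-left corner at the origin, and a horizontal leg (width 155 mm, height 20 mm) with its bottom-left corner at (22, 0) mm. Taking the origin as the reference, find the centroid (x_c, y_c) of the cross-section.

x_c = 53.14 mm, y_c = 45.36 mm

vertical leg: A = 22 × 155 = 3410.00, centroid at (11.00, 77.50).
horizontal leg: A = 155 × 20 = 3100.00, centroid at (99.50, 10.00).
ΣA = 6510.00 mm², ΣAx_c = 345960.00 mm³, ΣAy_c = 295275.00 mm³.
x_c = 345960.00/6510.00 = 53.14 mm; y_c = 295275.00/6510.00 = 45.36 mm.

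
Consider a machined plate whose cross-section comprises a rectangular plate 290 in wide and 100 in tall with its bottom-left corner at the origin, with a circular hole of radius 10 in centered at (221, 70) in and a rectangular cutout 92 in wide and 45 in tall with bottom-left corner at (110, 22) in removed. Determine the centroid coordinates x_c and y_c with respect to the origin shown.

plate: A = 290 × 100 = 29000.00, centroid at (145.00, 50.00).
hole 1: A = −π·10² = -314.16, centroid at (221.00, 70.00).
hole 2: A = −(92 × 45) = -4140.00, centroid at (156.00, 44.50).
ΣA = 24545.84 in², ΣAx_c = 3489730.80 in³, ΣAy_c = 1243778.85 in³.
x_c = 3489730.80/24545.84 = 142.17 in; y_c = 1243778.85/24545.84 = 50.67 in.

x_c = 142.17 in, y_c = 50.67 in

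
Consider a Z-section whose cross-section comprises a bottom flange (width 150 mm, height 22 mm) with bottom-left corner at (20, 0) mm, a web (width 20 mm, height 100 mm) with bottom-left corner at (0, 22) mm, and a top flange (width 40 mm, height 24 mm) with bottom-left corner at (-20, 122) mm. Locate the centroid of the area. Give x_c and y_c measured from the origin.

Part | A | x̄ᵢ | ȳᵢ | A·x̄ᵢ | A·ȳᵢ
bottom flange | 3300.00 | 95.00 | 11.00 | 313500.00 | 36300.00
web | 2000.00 | 10.00 | 72.00 | 20000.00 | 144000.00
top flange | 960.00 | 0.00 | 134.00 | 0.00 | 128640.00
Σ | 6260.00 |  |  | 333500.00 | 308940.00
x_c = 333500.00 / 6260.00 = 53.27 mm
y_c = 308940.00 / 6260.00 = 49.35 mm

x_c = 53.27 mm, y_c = 49.35 mm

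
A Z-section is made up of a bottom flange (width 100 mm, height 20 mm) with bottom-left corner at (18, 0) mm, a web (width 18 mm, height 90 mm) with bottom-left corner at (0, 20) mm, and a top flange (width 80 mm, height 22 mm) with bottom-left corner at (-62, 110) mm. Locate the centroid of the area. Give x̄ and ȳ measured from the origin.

bottom flange: A = 100 × 20 = 2000.00, centroid at (68.00, 10.00).
web: A = 18 × 90 = 1620.00, centroid at (9.00, 65.00).
top flange: A = 80 × 22 = 1760.00, centroid at (-22.00, 121.00).
ΣA = 5380.00 mm², ΣAx̄ = 111860.00 mm³, ΣAȳ = 338260.00 mm³.
x̄ = 111860.00/5380.00 = 20.79 mm; ȳ = 338260.00/5380.00 = 62.87 mm.

x̄ = 20.79 mm, ȳ = 62.87 mm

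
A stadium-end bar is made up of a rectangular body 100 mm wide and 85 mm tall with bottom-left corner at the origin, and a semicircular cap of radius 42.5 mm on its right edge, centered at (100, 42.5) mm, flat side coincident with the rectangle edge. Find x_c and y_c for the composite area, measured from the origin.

Part | A | x̄ᵢ | ȳᵢ | A·x̄ᵢ | A·ȳᵢ
rectangular body | 8500.00 | 50.00 | 42.50 | 425000.00 | 361250.00
semicircular end | 2837.25 | 118.04 | 42.50 | 334902.17 | 120583.16
Σ | 11337.25 |  |  | 759902.17 | 481833.16
x_c = 759902.17 / 11337.25 = 67.03 mm
y_c = 481833.16 / 11337.25 = 42.50 mm

x_c = 67.03 mm, y_c = 42.50 mm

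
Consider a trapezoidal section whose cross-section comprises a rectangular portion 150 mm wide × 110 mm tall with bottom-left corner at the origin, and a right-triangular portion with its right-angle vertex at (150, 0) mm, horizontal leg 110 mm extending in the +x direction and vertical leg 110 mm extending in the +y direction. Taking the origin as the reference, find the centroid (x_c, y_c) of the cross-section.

x_c = 104.96 mm, y_c = 50.08 mm

rectangular portion: A = 150 × 110 = 16500.00, centroid at (75.00, 55.00).
triangular portion: A = ½·110·110 = 6050.00, centroid at (186.67, 36.67).
ΣA = 22550.00 mm², ΣAx_c = 2366833.33 mm³, ΣAy_c = 1129333.33 mm³.
x_c = 2366833.33/22550.00 = 104.96 mm; y_c = 1129333.33/22550.00 = 50.08 mm.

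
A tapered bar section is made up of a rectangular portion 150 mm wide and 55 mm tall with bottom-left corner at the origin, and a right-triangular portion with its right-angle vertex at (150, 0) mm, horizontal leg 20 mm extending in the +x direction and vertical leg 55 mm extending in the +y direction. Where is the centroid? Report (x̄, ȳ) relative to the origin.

x̄ = 80.10 mm, ȳ = 26.93 mm

Part | A | x̄ᵢ | ȳᵢ | A·x̄ᵢ | A·ȳᵢ
rectangular portion | 8250.00 | 75.00 | 27.50 | 618750.00 | 226875.00
triangular portion | 550.00 | 156.67 | 18.33 | 86166.67 | 10083.33
Σ | 8800.00 |  |  | 704916.67 | 236958.33
x̄ = 704916.67 / 8800.00 = 80.10 mm
ȳ = 236958.33 / 8800.00 = 26.93 mm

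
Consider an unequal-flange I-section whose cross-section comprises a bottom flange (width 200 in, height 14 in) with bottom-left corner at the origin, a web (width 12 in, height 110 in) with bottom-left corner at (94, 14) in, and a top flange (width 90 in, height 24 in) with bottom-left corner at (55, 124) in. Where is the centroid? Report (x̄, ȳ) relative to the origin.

x̄ = 100.00 in, ȳ = 64.40 in

bottom flange: A = 200 × 14 = 2800.00, centroid at (100.00, 7.00).
web: A = 12 × 110 = 1320.00, centroid at (100.00, 69.00).
top flange: A = 90 × 24 = 2160.00, centroid at (100.00, 136.00).
ΣA = 6280.00 in²
ΣAx̄ = (2800.00)(100.00) + (1320.00)(100.00) + (2160.00)(100.00) = 628000.00 in³
ΣAȳ = (2800.00)(7.00) + (1320.00)(69.00) + (2160.00)(136.00) = 404440.00 in³
x̄ = 628000.00 / 6280.00 = 100.00 in
ȳ = 404440.00 / 6280.00 = 64.40 in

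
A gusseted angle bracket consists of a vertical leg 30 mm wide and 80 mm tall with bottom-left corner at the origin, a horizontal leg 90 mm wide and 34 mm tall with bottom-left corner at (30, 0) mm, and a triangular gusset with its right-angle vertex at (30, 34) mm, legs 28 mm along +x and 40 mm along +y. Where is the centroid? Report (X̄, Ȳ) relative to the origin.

Part | A | x̄ᵢ | ȳᵢ | A·x̄ᵢ | A·ȳᵢ
vertical leg | 2400.00 | 15.00 | 40.00 | 36000.00 | 96000.00
horizontal leg | 3060.00 | 75.00 | 17.00 | 229500.00 | 52020.00
gusset | 560.00 | 39.33 | 47.33 | 22026.67 | 26506.67
Σ | 6020.00 |  |  | 287526.67 | 174526.67
X̄ = 287526.67 / 6020.00 = 47.76 mm
Ȳ = 174526.67 / 6020.00 = 28.99 mm

X̄ = 47.76 mm, Ȳ = 28.99 mm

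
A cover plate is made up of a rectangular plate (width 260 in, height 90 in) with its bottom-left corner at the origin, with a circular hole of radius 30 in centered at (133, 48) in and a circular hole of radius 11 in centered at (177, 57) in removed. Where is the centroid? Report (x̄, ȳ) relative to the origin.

plate: A = 260 × 90 = 23400.00, centroid at (130.00, 45.00).
hole 1: A = −π·30² = -2827.43, centroid at (133.00, 48.00).
hole 2: A = −π·11² = -380.13, centroid at (177.00, 57.00).
ΣA = 20192.43 in²
ΣAx̄ = (23400.00)(130.00) + (-2827.43)(133.00) + (-380.13)(177.00) = 2598667.87 in³
ΣAȳ = (23400.00)(45.00) + (-2827.43)(48.00) + (-380.13)(57.00) = 895615.63 in³
x̄ = 2598667.87 / 20192.43 = 128.70 in
ȳ = 895615.63 / 20192.43 = 44.35 in

x̄ = 128.70 in, ȳ = 44.35 in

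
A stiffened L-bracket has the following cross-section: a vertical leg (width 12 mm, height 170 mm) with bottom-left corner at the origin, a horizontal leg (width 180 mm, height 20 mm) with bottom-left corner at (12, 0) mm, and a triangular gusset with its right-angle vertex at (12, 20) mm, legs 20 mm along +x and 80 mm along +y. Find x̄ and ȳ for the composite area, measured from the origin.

x̄ = 61.24 mm, ȳ = 38.31 mm

vertical leg: A = 12 × 170 = 2040.00, centroid at (6.00, 85.00).
horizontal leg: A = 180 × 20 = 3600.00, centroid at (102.00, 10.00).
gusset: A = ½·20·80 = 800.00, centroid at (18.67, 46.67).
ΣA = 6440.00 mm², ΣAx̄ = 394373.33 mm³, ΣAȳ = 246733.33 mm³.
x̄ = 394373.33/6440.00 = 61.24 mm; ȳ = 246733.33/6440.00 = 38.31 mm.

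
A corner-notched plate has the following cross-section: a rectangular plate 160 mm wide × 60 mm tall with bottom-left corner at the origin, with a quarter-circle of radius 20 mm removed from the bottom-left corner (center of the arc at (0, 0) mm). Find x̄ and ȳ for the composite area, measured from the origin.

plate: A = 160 × 60 = 9600.00, centroid at (80.00, 30.00).
removed quarter-circle: A = −¼π·20² = -314.16, centroid at (8.49, 8.49).
ΣA = 9285.84 mm²
ΣAx̄ = (9600.00)(80.00) + (-314.16)(8.49) = 765333.33 mm³
ΣAȳ = (9600.00)(30.00) + (-314.16)(8.49) = 285333.33 mm³
x̄ = 765333.33 / 9285.84 = 82.42 mm
ȳ = 285333.33 / 9285.84 = 30.73 mm

x̄ = 82.42 mm, ȳ = 30.73 mm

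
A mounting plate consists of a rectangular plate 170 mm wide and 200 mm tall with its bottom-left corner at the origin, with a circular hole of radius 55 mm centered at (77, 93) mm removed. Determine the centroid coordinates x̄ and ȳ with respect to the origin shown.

x̄ = 88.10 mm, ȳ = 102.72 mm

Part | A | x̄ᵢ | ȳᵢ | A·x̄ᵢ | A·ȳᵢ
plate | 34000.00 | 85.00 | 100.00 | 2890000.00 | 3400000.00
hole | -9503.32 | 77.00 | 93.00 | -731755.47 | -883808.55
Σ | 24496.68 |  |  | 2158244.53 | 2516191.45
x̄ = 2158244.53 / 24496.68 = 88.10 mm
ȳ = 2516191.45 / 24496.68 = 102.72 mm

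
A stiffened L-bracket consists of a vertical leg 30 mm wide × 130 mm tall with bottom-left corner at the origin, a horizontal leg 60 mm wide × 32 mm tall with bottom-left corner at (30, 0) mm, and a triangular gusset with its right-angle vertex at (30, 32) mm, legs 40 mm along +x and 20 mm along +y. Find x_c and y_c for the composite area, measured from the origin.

x_c = 30.71 mm, y_c = 48.18 mm

vertical leg: A = 30 × 130 = 3900.00, centroid at (15.00, 65.00).
horizontal leg: A = 60 × 32 = 1920.00, centroid at (60.00, 16.00).
gusset: A = ½·40·20 = 400.00, centroid at (43.33, 38.67).
ΣA = 6220.00 mm²
ΣAx_c = (3900.00)(15.00) + (1920.00)(60.00) + (400.00)(43.33) = 191033.33 mm³
ΣAy_c = (3900.00)(65.00) + (1920.00)(16.00) + (400.00)(38.67) = 299686.67 mm³
x_c = 191033.33 / 6220.00 = 30.71 mm
y_c = 299686.67 / 6220.00 = 48.18 mm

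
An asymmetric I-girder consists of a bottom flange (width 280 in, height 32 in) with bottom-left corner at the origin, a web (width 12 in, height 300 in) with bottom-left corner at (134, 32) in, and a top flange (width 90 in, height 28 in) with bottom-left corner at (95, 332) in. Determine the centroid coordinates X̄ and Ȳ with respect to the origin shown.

Part | A | x̄ᵢ | ȳᵢ | A·x̄ᵢ | A·ȳᵢ
bottom flange | 8960.00 | 140.00 | 16.00 | 1254400.00 | 143360.00
web | 3600.00 | 140.00 | 182.00 | 504000.00 | 655200.00
top flange | 2520.00 | 140.00 | 346.00 | 352800.00 | 871920.00
Σ | 15080.00 |  |  | 2111200.00 | 1670480.00
X̄ = 2111200.00 / 15080.00 = 140.00 in
Ȳ = 1670480.00 / 15080.00 = 110.77 in

X̄ = 140.00 in, Ȳ = 110.77 in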